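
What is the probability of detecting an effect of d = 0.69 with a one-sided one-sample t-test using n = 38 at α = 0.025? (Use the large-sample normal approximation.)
Power ≈ 0.99

Power calculation (one-sample t-test, normal approximation):
z_β = d · √n - z_α
z_β = 0.69 · √38 - 1.960
z_β = 0.69 · 6.164 - 1.960
z_β = 2.293

Power = Φ(z_β) = Φ(2.293) ≈ 0.989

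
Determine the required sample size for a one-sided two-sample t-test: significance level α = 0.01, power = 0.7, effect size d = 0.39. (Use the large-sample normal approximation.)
n = 107 per group

Sample size formula (two-sample t-test, normal approximation):
n = 2 · ((z_α + z_β) / d)²

z_α = 2.326 (for α = 0.01, one-sided)
z_β = 0.524 (for power = 0.7)
d = 0.39

n = 2 · ((2.326 + 0.524) / 0.39)²
n = 2 · (7.308)²
n ≈ 106.81
Round up to the next whole number: n = 107 per group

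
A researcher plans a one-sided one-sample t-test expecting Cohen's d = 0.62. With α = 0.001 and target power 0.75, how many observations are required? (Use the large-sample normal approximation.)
n = 37

Sample size formula (one-sample t-test, normal approximation):
n = ((z_α + z_β) / d)²

z_α = 3.090 (for α = 0.001, one-sided)
z_β = 0.674 (for power = 0.75)
d = 0.62

n = ((3.090 + 0.674) / 0.62)²
n = (6.071)²
n ≈ 36.86
Round up to the next whole number: n = 37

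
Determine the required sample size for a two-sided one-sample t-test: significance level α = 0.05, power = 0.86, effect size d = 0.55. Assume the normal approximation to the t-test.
n = 31

Sample size formula (one-sample t-test, normal approximation):
n = ((z_{α/2} + z_β) / d)²

z_{α/2} = 1.960 (for α = 0.05, two-sided)
z_β = 1.080 (for power = 0.86)
d = 0.55

n = ((1.960 + 1.080) / 0.55)²
n = (5.527)²
n ≈ 30.55
Round up to the next whole number: n = 31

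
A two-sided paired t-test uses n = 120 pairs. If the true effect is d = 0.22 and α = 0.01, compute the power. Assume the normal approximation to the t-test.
Power ≈ 0.43

Power calculation (paired t-test, normal approximation):
z_β = d · √n - z_{α/2}
z_β = 0.22 · √120 - 2.576
z_β = 0.22 · 10.954 - 2.576
z_β = -0.166

Power = Φ(z_β) = Φ(-0.166) ≈ 0.434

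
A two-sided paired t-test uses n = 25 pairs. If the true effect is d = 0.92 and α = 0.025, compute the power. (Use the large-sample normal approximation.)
Power ≈ 0.99

Power calculation (paired t-test, normal approximation):
z_β = d · √n - z_{α/2}
z_β = 0.92 · √25 - 2.241
z_β = 0.92 · 5.000 - 2.241
z_β = 2.359

Power = Φ(z_β) = Φ(2.359) ≈ 0.991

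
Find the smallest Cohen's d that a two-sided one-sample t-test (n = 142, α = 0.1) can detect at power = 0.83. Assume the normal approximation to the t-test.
d ≈ 0.22

Minimum detectable effect (one-sample t-test, normal approximation):
d = (z_{α/2} + z_β) / √n
d = (1.645 + 0.954) / √142
d = 2.599 / 11.916
d ≈ 0.22

By Cohen's convention (0.2 small / 0.5 medium / 0.8 large): small effect.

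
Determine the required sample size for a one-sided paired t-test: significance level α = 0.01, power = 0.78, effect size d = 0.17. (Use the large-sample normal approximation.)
n = 333 pairs

Sample size formula (paired t-test, normal approximation):
n = ((z_α + z_β) / d)²

z_α = 2.326 (for α = 0.01, one-sided)
z_β = 0.772 (for power = 0.78)
d = 0.17

n = ((2.326 + 0.772) / 0.17)²
n = (18.224)²
n ≈ 332.11
Round up to the next whole number: n = 333 pairs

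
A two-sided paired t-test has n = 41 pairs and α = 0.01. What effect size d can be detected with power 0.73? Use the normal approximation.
d ≈ 0.50

Minimum detectable effect (paired t-test, normal approximation):
d = (z_{α/2} + z_β) / √n
d = (2.576 + 0.613) / √41
d = 3.189 / 6.403
d ≈ 0.50

By Cohen's convention (0.2 small / 0.5 medium / 0.8 large): medium effect.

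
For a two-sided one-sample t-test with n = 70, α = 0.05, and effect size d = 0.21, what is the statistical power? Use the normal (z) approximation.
Power ≈ 0.42

Power calculation (one-sample t-test, normal approximation):
z_β = d · √n - z_{α/2}
z_β = 0.21 · √70 - 1.960
z_β = 0.21 · 8.367 - 1.960
z_β = -0.203

Power = Φ(z_β) = Φ(-0.203) ≈ 0.420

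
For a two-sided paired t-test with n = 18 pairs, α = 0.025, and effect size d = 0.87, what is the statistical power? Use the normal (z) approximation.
Power ≈ 0.93

Power calculation (paired t-test, normal approximation):
z_β = d · √n - z_{α/2}
z_β = 0.87 · √18 - 2.241
z_β = 0.87 · 4.243 - 2.241
z_β = 1.450

Power = Φ(z_β) = Φ(1.450) ≈ 0.926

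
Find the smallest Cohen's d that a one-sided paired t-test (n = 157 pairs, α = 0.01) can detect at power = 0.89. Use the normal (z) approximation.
d ≈ 0.28

Minimum detectable effect (paired t-test, normal approximation):
d = (z_α + z_β) / √n
d = (2.326 + 1.227) / √157
d = 3.553 / 12.530
d ≈ 0.28

By Cohen's convention (0.2 small / 0.5 medium / 0.8 large): small effect.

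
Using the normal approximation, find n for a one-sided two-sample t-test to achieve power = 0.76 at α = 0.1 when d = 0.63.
n = 20 per group

Sample size formula (two-sample t-test, normal approximation):
n = 2 · ((z_α + z_β) / d)²

z_α = 1.282 (for α = 0.1, one-sided)
z_β = 0.706 (for power = 0.76)
d = 0.63

n = 2 · ((1.282 + 0.706) / 0.63)²
n = 2 · (3.156)²
n ≈ 19.92
Round up to the next whole number: n = 20 per group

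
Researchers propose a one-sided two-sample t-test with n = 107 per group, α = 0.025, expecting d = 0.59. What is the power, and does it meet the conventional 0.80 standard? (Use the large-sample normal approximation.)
Power ≈ 0.99; the study is adequately powered (power ≥ 0.80)

Power calculation (two-sample t-test, normal approximation):
z_β = d · √(n/2) - z_α
z_β = 0.59 · √(107/2) - 1.960
z_β = 0.59 · 7.314 - 1.960
z_β = 2.356

Power = Φ(z_β) = Φ(2.356) ≈ 0.991

Effect size d = 0.59 is medium by Cohen's convention (0.2/0.5/0.8).

Threshold: power ≥ 0.80 is conventionally adequate.
Power ≈ 0.99 → the study is adequately powered (power ≥ 0.80).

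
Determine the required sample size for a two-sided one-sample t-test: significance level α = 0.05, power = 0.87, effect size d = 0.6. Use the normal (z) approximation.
n = 27

Sample size formula (one-sample t-test, normal approximation):
n = ((z_{α/2} + z_β) / d)²

z_{α/2} = 1.960 (for α = 0.05, two-sided)
z_β = 1.126 (for power = 0.87)
d = 0.6

n = ((1.960 + 1.126) / 0.6)²
n = (5.143)²
n ≈ 26.45
Round up to the next whole number: n = 27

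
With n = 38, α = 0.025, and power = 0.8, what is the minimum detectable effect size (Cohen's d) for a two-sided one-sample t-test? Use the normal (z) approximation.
d ≈ 0.50

Minimum detectable effect (one-sample t-test, normal approximation):
d = (z_{α/2} + z_β) / √n
d = (2.241 + 0.842) / √38
d = 3.083 / 6.164
d ≈ 0.50

By Cohen's convention (0.2 small / 0.5 medium / 0.8 large): medium effect.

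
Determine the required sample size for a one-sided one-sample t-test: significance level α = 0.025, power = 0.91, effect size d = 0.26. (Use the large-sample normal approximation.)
n = 162

Sample size formula (one-sample t-test, normal approximation):
n = ((z_α + z_β) / d)²

z_α = 1.960 (for α = 0.025, one-sided)
z_β = 1.341 (for power = 0.91)
d = 0.26

n = ((1.960 + 1.341) / 0.26)²
n = (12.696)²
n ≈ 161.19
Round up to the next whole number: n = 162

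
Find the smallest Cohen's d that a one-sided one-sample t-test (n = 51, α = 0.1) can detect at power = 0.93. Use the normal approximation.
d ≈ 0.39

Minimum detectable effect (one-sample t-test, normal approximation):
d = (z_α + z_β) / √n
d = (1.282 + 1.476) / √51
d = 2.757 / 7.141
d ≈ 0.39

By Cohen's convention (0.2 small / 0.5 medium / 0.8 large): small effect.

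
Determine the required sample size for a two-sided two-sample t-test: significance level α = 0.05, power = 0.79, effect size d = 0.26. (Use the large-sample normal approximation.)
n = 227 per group

Sample size formula (two-sample t-test, normal approximation):
n = 2 · ((z_{α/2} + z_β) / d)²

z_{α/2} = 1.960 (for α = 0.05, two-sided)
z_β = 0.806 (for power = 0.79)
d = 0.26

n = 2 · ((1.960 + 0.806) / 0.26)²
n = 2 · (10.638)²
n ≈ 226.33
Round up to the next whole number: n = 227 per group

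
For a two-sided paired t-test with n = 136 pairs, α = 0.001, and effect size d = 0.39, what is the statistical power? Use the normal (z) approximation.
Power ≈ 0.90

Power calculation (paired t-test, normal approximation):
z_β = d · √n - z_{α/2}
z_β = 0.39 · √136 - 3.291
z_β = 0.39 · 11.662 - 3.291
z_β = 1.258

Power = Φ(z_β) = Φ(1.258) ≈ 0.896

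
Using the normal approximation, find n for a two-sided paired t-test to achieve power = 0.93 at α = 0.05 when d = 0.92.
n = 14 pairs

Sample size formula (paired t-test, normal approximation):
n = ((z_{α/2} + z_β) / d)²

z_{α/2} = 1.960 (for α = 0.05, two-sided)
z_β = 1.476 (for power = 0.93)
d = 0.92

n = ((1.960 + 1.476) / 0.92)²
n = (3.735)²
n ≈ 13.95
Round up to the next whole number: n = 14 pairs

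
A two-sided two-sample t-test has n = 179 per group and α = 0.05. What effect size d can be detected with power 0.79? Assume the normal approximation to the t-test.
d ≈ 0.29

Minimum detectable effect (two-sample t-test, normal approximation):
d = (z_{α/2} + z_β) / √(n/2)
d = (1.960 + 0.806) / √(179/2)
d = 2.766 / 9.460
d ≈ 0.29

By Cohen's convention (0.2 small / 0.5 medium / 0.8 large): small effect.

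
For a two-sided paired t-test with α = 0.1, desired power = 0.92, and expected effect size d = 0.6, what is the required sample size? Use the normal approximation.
n = 26 pairs

Sample size formula (paired t-test, normal approximation):
n = ((z_{α/2} + z_β) / d)²

z_{α/2} = 1.645 (for α = 0.1, two-sided)
z_β = 1.405 (for power = 0.92)
d = 0.6

n = ((1.645 + 1.405) / 0.6)²
n = (5.083)²
n ≈ 25.84
Round up to the next whole number: n = 26 pairs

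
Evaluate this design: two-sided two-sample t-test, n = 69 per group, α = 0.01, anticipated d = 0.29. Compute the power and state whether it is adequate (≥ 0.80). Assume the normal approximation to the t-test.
Power ≈ 0.19; the study is underpowered (power < 0.80)

Power calculation (two-sample t-test, normal approximation):
z_β = d · √(n/2) - z_{α/2}
z_β = 0.29 · √(69/2) - 2.576
z_β = 0.29 · 5.874 - 2.576
z_β = -0.872

Power = Φ(z_β) = Φ(-0.872) ≈ 0.191

Effect size d = 0.29 is small by Cohen's convention (0.2/0.5/0.8).

Threshold: power ≥ 0.80 is conventionally adequate.
Power ≈ 0.19 → the study is underpowered (power < 0.80).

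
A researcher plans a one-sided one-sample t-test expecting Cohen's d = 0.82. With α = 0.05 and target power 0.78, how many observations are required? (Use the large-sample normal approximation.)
n = 9

Sample size formula (one-sample t-test, normal approximation):
n = ((z_α + z_β) / d)²

z_α = 1.645 (for α = 0.05, one-sided)
z_β = 0.772 (for power = 0.78)
d = 0.82

n = ((1.645 + 0.772) / 0.82)²
n = (2.948)²
n ≈ 8.69
Round up to the next whole number: n = 9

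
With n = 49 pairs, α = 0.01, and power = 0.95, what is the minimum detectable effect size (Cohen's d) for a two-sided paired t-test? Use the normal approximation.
d ≈ 0.60

Minimum detectable effect (paired t-test, normal approximation):
d = (z_{α/2} + z_β) / √n
d = (2.576 + 1.645) / √49
d = 4.221 / 7.000
d ≈ 0.60

By Cohen's convention (0.2 small / 0.5 medium / 0.8 large): medium effect.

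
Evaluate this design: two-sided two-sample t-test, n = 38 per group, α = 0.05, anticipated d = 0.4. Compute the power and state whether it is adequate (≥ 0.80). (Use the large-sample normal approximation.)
Power ≈ 0.41; the study is underpowered (power < 0.80)

Power calculation (two-sample t-test, normal approximation):
z_β = d · √(n/2) - z_{α/2}
z_β = 0.4 · √(38/2) - 1.960
z_β = 0.4 · 4.359 - 1.960
z_β = -0.216

Power = Φ(z_β) = Φ(-0.216) ≈ 0.414

Effect size d = 0.4 is small by Cohen's convention (0.2/0.5/0.8).

Threshold: power ≥ 0.80 is conventionally adequate.
Power ≈ 0.41 → the study is underpowered (power < 0.80).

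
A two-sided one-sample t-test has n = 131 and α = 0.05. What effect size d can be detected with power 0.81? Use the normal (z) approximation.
d ≈ 0.25

Minimum detectable effect (one-sample t-test, normal approximation):
d = (z_{α/2} + z_β) / √n
d = (1.960 + 0.878) / √131
d = 2.838 / 11.446
d ≈ 0.25

By Cohen's convention (0.2 small / 0.5 medium / 0.8 large): small effect.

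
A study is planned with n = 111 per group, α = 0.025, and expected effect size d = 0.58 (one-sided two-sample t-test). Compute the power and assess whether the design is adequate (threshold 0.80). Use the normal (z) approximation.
Power ≈ 0.99; the study is adequately powered (power ≥ 0.80)

Power calculation (two-sample t-test, normal approximation):
z_β = d · √(n/2) - z_α
z_β = 0.58 · √(111/2) - 1.960
z_β = 0.58 · 7.450 - 1.960
z_β = 2.361

Power = Φ(z_β) = Φ(2.361) ≈ 0.991

Effect size d = 0.58 is medium by Cohen's convention (0.2/0.5/0.8).

Threshold: power ≥ 0.80 is conventionally adequate.
Power ≈ 0.99 → the study is adequately powered (power ≥ 0.80).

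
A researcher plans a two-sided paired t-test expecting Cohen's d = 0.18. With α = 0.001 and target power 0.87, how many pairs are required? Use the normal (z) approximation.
n = 603 pairs

Sample size formula (paired t-test, normal approximation):
n = ((z_{α/2} + z_β) / d)²

z_{α/2} = 3.291 (for α = 0.001, two-sided)
z_β = 1.126 (for power = 0.87)
d = 0.18

n = ((3.291 + 1.126) / 0.18)²
n = (24.539)²
n ≈ 602.16
Round up to the next whole number: n = 603 pairs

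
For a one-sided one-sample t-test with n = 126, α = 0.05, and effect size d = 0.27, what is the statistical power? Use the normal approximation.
Power ≈ 0.92

Power calculation (one-sample t-test, normal approximation):
z_β = d · √n - z_α
z_β = 0.27 · √126 - 1.645
z_β = 0.27 · 11.225 - 1.645
z_β = 1.386

Power = Φ(z_β) = Φ(1.386) ≈ 0.917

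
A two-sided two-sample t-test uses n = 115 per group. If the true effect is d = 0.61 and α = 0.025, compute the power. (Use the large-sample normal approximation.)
Power ≈ 0.99

Power calculation (two-sample t-test, normal approximation):
z_β = d · √(n/2) - z_{α/2}
z_β = 0.61 · √(115/2) - 2.241
z_β = 0.61 · 7.583 - 2.241
z_β = 2.384

Power = Φ(z_β) = Φ(2.384) ≈ 0.991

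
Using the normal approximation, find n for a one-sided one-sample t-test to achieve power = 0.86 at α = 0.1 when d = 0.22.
n = 116

Sample size formula (one-sample t-test, normal approximation):
n = ((z_α + z_β) / d)²

z_α = 1.282 (for α = 0.1, one-sided)
z_β = 1.080 (for power = 0.86)
d = 0.22

n = ((1.282 + 1.080) / 0.22)²
n = (10.736)²
n ≈ 115.26
Round up to the next whole number: n = 116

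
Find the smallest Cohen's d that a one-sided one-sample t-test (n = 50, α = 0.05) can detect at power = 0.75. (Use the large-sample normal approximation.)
d ≈ 0.33

Minimum detectable effect (one-sample t-test, normal approximation):
d = (z_α + z_β) / √n
d = (1.645 + 0.674) / √50
d = 2.319 / 7.071
d ≈ 0.33

By Cohen's convention (0.2 small / 0.5 medium / 0.8 large): small effect.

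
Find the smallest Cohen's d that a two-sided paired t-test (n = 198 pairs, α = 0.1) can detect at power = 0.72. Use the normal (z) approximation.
d ≈ 0.16

Minimum detectable effect (paired t-test, normal approximation):
d = (z_{α/2} + z_β) / √n
d = (1.645 + 0.583) / √198
d = 2.228 / 14.071
d ≈ 0.16

By Cohen's convention (0.2 small / 0.5 medium / 0.8 large): very small effect.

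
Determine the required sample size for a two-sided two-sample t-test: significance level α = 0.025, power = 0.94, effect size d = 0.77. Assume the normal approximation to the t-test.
n = 49 per group

Sample size formula (two-sample t-test, normal approximation):
n = 2 · ((z_{α/2} + z_β) / d)²

z_{α/2} = 2.241 (for α = 0.025, two-sided)
z_β = 1.555 (for power = 0.94)
d = 0.77

n = 2 · ((2.241 + 1.555) / 0.77)²
n = 2 · (4.930)²
n ≈ 48.61
Round up to the next whole number: n = 49 per group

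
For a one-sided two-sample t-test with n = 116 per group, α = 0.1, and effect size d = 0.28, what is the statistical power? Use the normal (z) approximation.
Power ≈ 0.80

Power calculation (two-sample t-test, normal approximation):
z_β = d · √(n/2) - z_α
z_β = 0.28 · √(116/2) - 1.282
z_β = 0.28 · 7.616 - 1.282
z_β = 0.851

Power = Φ(z_β) = Φ(0.851) ≈ 0.803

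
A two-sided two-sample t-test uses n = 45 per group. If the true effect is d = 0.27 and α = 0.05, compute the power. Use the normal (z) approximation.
Power ≈ 0.25

Power calculation (two-sample t-test, normal approximation):
z_β = d · √(n/2) - z_{α/2}
z_β = 0.27 · √(45/2) - 1.960
z_β = 0.27 · 4.743 - 1.960
z_β = -0.679

Power = Φ(z_β) = Φ(-0.679) ≈ 0.248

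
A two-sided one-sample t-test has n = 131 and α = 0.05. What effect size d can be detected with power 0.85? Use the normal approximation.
d ≈ 0.26

Minimum detectable effect (one-sample t-test, normal approximation):
d = (z_{α/2} + z_β) / √n
d = (1.960 + 1.036) / √131
d = 2.996 / 11.446
d ≈ 0.26

By Cohen's convention (0.2 small / 0.5 medium / 0.8 large): small effect.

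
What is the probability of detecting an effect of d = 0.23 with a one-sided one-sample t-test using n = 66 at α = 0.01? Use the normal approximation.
Power ≈ 0.32

Power calculation (one-sample t-test, normal approximation):
z_β = d · √n - z_α
z_β = 0.23 · √66 - 2.326
z_β = 0.23 · 8.124 - 2.326
z_β = -0.458

Power = Φ(z_β) = Φ(-0.458) ≈ 0.324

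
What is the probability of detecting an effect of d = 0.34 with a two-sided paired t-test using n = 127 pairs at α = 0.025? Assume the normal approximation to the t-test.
Power ≈ 0.94

Power calculation (paired t-test, normal approximation):
z_β = d · √n - z_{α/2}
z_β = 0.34 · √127 - 2.241
z_β = 0.34 · 11.269 - 2.241
z_β = 1.590

Power = Φ(z_β) = Φ(1.590) ≈ 0.944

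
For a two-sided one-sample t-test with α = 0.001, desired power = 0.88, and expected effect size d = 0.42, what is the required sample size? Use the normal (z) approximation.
n = 114

Sample size formula (one-sample t-test, normal approximation):
n = ((z_{α/2} + z_β) / d)²

z_{α/2} = 3.291 (for α = 0.001, two-sided)
z_β = 1.175 (for power = 0.88)
d = 0.42

n = ((3.291 + 1.175) / 0.42)²
n = (10.633)²
n ≈ 113.06
Round up to the next whole number: n = 114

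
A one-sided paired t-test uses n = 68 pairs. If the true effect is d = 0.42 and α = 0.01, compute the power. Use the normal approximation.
Power ≈ 0.87

Power calculation (paired t-test, normal approximation):
z_β = d · √n - z_α
z_β = 0.42 · √68 - 2.326
z_β = 0.42 · 8.246 - 2.326
z_β = 1.137

Power = Φ(z_β) = Φ(1.137) ≈ 0.872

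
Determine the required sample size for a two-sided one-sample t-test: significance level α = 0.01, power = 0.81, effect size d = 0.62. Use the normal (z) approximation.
n = 32

Sample size formula (one-sample t-test, normal approximation):
n = ((z_{α/2} + z_β) / d)²

z_{α/2} = 2.576 (for α = 0.01, two-sided)
z_β = 0.878 (for power = 0.81)
d = 0.62

n = ((2.576 + 0.878) / 0.62)²
n = (5.571)²
n ≈ 31.04
Round up to the next whole number: n = 32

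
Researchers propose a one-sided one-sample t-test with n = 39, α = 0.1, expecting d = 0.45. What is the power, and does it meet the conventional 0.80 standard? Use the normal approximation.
Power ≈ 0.94; the study is adequately powered (power ≥ 0.80)

Power calculation (one-sample t-test, normal approximation):
z_β = d · √n - z_α
z_β = 0.45 · √39 - 1.282
z_β = 0.45 · 6.245 - 1.282
z_β = 1.529

Power = Φ(z_β) = Φ(1.529) ≈ 0.937

Effect size d = 0.45 is small by Cohen's convention (0.2/0.5/0.8).

Threshold: power ≥ 0.80 is conventionally adequate.
Power ≈ 0.94 → the study is adequately powered (power ≥ 0.80).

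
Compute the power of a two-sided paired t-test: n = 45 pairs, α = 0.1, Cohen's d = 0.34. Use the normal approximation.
Power ≈ 0.74

Power calculation (paired t-test, normal approximation):
z_β = d · √n - z_{α/2}
z_β = 0.34 · √45 - 1.645
z_β = 0.34 · 6.708 - 1.645
z_β = 0.636

Power = Φ(z_β) = Φ(0.636) ≈ 0.738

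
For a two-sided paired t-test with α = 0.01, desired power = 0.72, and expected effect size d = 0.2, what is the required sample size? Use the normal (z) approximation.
n = 250 pairs

Sample size formula (paired t-test, normal approximation):
n = ((z_{α/2} + z_β) / d)²

z_{α/2} = 2.576 (for α = 0.01, two-sided)
z_β = 0.583 (for power = 0.72)
d = 0.2

n = ((2.576 + 0.583) / 0.2)²
n = (15.795)²
n ≈ 249.48
Round up to the next whole number: n = 250 pairs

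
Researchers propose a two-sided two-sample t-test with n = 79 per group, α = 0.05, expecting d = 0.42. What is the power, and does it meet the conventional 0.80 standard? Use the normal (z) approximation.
Power ≈ 0.75; the study is underpowered (power < 0.80)

Power calculation (two-sample t-test, normal approximation):
z_β = d · √(n/2) - z_{α/2}
z_β = 0.42 · √(79/2) - 1.960
z_β = 0.42 · 6.285 - 1.960
z_β = 0.680

Power = Φ(z_β) = Φ(0.680) ≈ 0.752

Effect size d = 0.42 is small by Cohen's convention (0.2/0.5/0.8).

Threshold: power ≥ 0.80 is conventionally adequate.
Power ≈ 0.75 → the study is underpowered (power < 0.80).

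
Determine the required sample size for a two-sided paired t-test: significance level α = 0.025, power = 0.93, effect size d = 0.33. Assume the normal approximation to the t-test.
n = 127 pairs

Sample size formula (paired t-test, normal approximation):
n = ((z_{α/2} + z_β) / d)²

z_{α/2} = 2.241 (for α = 0.025, two-sided)
z_β = 1.476 (for power = 0.93)
d = 0.33

n = ((2.241 + 1.476) / 0.33)²
n = (11.264)²
n ≈ 126.88
Round up to the next whole number: n = 127 pairs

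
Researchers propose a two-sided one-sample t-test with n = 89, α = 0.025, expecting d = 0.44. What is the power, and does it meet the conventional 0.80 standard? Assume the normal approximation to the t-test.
Power ≈ 0.97; the study is adequately powered (power ≥ 0.80)

Power calculation (one-sample t-test, normal approximation):
z_β = d · √n - z_{α/2}
z_β = 0.44 · √89 - 2.241
z_β = 0.44 · 9.434 - 2.241
z_β = 1.910

Power = Φ(z_β) = Φ(1.910) ≈ 0.972

Effect size d = 0.44 is small by Cohen's convention (0.2/0.5/0.8).

Threshold: power ≥ 0.80 is conventionally adequate.
Power ≈ 0.97 → the study is adequately powered (power ≥ 0.80).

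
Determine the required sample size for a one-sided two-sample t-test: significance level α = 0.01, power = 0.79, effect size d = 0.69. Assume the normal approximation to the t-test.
n = 42 per group

Sample size formula (two-sample t-test, normal approximation):
n = 2 · ((z_α + z_β) / d)²

z_α = 2.326 (for α = 0.01, one-sided)
z_β = 0.806 (for power = 0.79)
d = 0.69

n = 2 · ((2.326 + 0.806) / 0.69)²
n = 2 · (4.539)²
n ≈ 41.21
Round up to the next whole number: n = 42 per group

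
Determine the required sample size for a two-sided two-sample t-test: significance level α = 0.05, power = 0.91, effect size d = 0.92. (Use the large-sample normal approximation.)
n = 26 per group

Sample size formula (two-sample t-test, normal approximation):
n = 2 · ((z_{α/2} + z_β) / d)²

z_{α/2} = 1.960 (for α = 0.05, two-sided)
z_β = 1.341 (for power = 0.91)
d = 0.92

n = 2 · ((1.960 + 1.341) / 0.92)²
n = 2 · (3.588)²
n ≈ 25.75
Round up to the next whole number: n = 26 per group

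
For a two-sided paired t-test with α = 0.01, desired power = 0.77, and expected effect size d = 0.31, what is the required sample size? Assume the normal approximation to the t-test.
n = 115 pairs

Sample size formula (paired t-test, normal approximation):
n = ((z_{α/2} + z_β) / d)²

z_{α/2} = 2.576 (for α = 0.01, two-sided)
z_β = 0.739 (for power = 0.77)
d = 0.31

n = ((2.576 + 0.739) / 0.31)²
n = (10.694)²
n ≈ 114.36
Round up to the next whole number: n = 115 pairs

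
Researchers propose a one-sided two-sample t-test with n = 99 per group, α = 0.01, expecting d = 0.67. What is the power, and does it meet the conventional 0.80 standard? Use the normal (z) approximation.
Power ≈ 0.99; the study is adequately powered (power ≥ 0.80)

Power calculation (two-sample t-test, normal approximation):
z_β = d · √(n/2) - z_α
z_β = 0.67 · √(99/2) - 2.326
z_β = 0.67 · 7.036 - 2.326
z_β = 2.388

Power = Φ(z_β) = Φ(2.388) ≈ 0.992

Effect size d = 0.67 is medium by Cohen's convention (0.2/0.5/0.8).

Threshold: power ≥ 0.80 is conventionally adequate.
Power ≈ 0.99 → the study is adequately powered (power ≥ 0.80).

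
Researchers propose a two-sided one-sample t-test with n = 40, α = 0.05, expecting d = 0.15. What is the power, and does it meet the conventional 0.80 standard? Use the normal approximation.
Power ≈ 0.16; the study is underpowered (power < 0.80)

Power calculation (one-sample t-test, normal approximation):
z_β = d · √n - z_{α/2}
z_β = 0.15 · √40 - 1.960
z_β = 0.15 · 6.325 - 1.960
z_β = -1.011

Power = Φ(z_β) = Φ(-1.011) ≈ 0.156

Effect size d = 0.15 is very small by Cohen's convention (0.2/0.5/0.8).

Threshold: power ≥ 0.80 is conventionally adequate.
Power ≈ 0.16 → the study is underpowered (power < 0.80).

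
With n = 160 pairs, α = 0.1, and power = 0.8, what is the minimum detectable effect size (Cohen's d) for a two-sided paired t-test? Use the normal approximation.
d ≈ 0.20

Minimum detectable effect (paired t-test, normal approximation):
d = (z_{α/2} + z_β) / √n
d = (1.645 + 0.842) / √160
d = 2.486 / 12.649
d ≈ 0.20

By Cohen's convention (0.2 small / 0.5 medium / 0.8 large): small effect.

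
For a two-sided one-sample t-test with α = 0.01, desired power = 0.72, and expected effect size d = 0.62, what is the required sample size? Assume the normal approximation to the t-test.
n = 26

Sample size formula (one-sample t-test, normal approximation):
n = ((z_{α/2} + z_β) / d)²

z_{α/2} = 2.576 (for α = 0.01, two-sided)
z_β = 0.583 (for power = 0.72)
d = 0.62

n = ((2.576 + 0.583) / 0.62)²
n = (5.095)²
n ≈ 25.96
Round up to the next whole number: n = 26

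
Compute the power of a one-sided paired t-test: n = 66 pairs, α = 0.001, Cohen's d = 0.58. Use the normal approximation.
Power ≈ 0.95

Power calculation (paired t-test, normal approximation):
z_β = d · √n - z_α
z_β = 0.58 · √66 - 3.090
z_β = 0.58 · 8.124 - 3.090
z_β = 1.622

Power = Φ(z_β) = Φ(1.622) ≈ 0.948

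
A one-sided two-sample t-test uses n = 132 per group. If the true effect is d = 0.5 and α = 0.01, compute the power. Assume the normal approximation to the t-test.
Power ≈ 0.96

Power calculation (two-sample t-test, normal approximation):
z_β = d · √(n/2) - z_α
z_β = 0.5 · √(132/2) - 2.326
z_β = 0.5 · 8.124 - 2.326
z_β = 1.736

Power = Φ(z_β) = Φ(1.736) ≈ 0.959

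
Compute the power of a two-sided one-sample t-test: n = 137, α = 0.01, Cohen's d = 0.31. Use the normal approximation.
Power ≈ 0.85

Power calculation (one-sample t-test, normal approximation):
z_β = d · √n - z_{α/2}
z_β = 0.31 · √137 - 2.576
z_β = 0.31 · 11.705 - 2.576
z_β = 1.053

Power = Φ(z_β) = Φ(1.053) ≈ 0.854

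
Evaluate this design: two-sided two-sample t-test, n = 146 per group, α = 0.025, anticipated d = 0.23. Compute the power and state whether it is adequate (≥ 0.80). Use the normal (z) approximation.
Power ≈ 0.39; the study is underpowered (power < 0.80)

Power calculation (two-sample t-test, normal approximation):
z_β = d · √(n/2) - z_{α/2}
z_β = 0.23 · √(146/2) - 2.241
z_β = 0.23 · 8.544 - 2.241
z_β = -0.276

Power = Φ(z_β) = Φ(-0.276) ≈ 0.391

Effect size d = 0.23 is small by Cohen's convention (0.2/0.5/0.8).

Threshold: power ≥ 0.80 is conventionally adequate.
Power ≈ 0.39 → the study is underpowered (power < 0.80).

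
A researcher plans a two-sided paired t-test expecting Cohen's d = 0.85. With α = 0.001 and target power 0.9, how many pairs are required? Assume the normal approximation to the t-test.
n = 29 pairs

Sample size formula (paired t-test, normal approximation):
n = ((z_{α/2} + z_β) / d)²

z_{α/2} = 3.291 (for α = 0.001, two-sided)
z_β = 1.282 (for power = 0.9)
d = 0.85

n = ((3.291 + 1.282) / 0.85)²
n = (5.380)²
n ≈ 28.94
Round up to the next whole number: n = 29 pairs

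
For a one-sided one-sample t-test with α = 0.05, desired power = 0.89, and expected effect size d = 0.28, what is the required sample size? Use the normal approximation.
n = 106

Sample size formula (one-sample t-test, normal approximation):
n = ((z_α + z_β) / d)²

z_α = 1.645 (for α = 0.05, one-sided)
z_β = 1.227 (for power = 0.89)
d = 0.28

n = ((1.645 + 1.227) / 0.28)²
n = (10.257)²
n ≈ 105.21
Round up to the next whole number: n = 106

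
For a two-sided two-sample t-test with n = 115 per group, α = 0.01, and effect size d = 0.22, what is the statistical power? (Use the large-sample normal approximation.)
Power ≈ 0.18

Power calculation (two-sample t-test, normal approximation):
z_β = d · √(n/2) - z_{α/2}
z_β = 0.22 · √(115/2) - 2.576
z_β = 0.22 · 7.583 - 2.576
z_β = -0.908

Power = Φ(z_β) = Φ(-0.908) ≈ 0.182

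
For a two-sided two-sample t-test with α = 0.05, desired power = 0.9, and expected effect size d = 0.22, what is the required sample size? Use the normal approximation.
n = 435 per group

Sample size formula (two-sample t-test, normal approximation):
n = 2 · ((z_{α/2} + z_β) / d)²

z_{α/2} = 1.960 (for α = 0.05, two-sided)
z_β = 1.282 (for power = 0.9)
d = 0.22

n = 2 · ((1.960 + 1.282) / 0.22)²
n = 2 · (14.736)²
n ≈ 434.30
Round up to the next whole number: n = 435 per group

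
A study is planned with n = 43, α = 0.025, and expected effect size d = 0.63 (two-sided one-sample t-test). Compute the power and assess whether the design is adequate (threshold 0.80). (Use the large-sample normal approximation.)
Power ≈ 0.97; the study is adequately powered (power ≥ 0.80)

Power calculation (one-sample t-test, normal approximation):
z_β = d · √n - z_{α/2}
z_β = 0.63 · √43 - 2.241
z_β = 0.63 · 6.557 - 2.241
z_β = 1.890

Power = Φ(z_β) = Φ(1.890) ≈ 0.971

Effect size d = 0.63 is medium by Cohen's convention (0.2/0.5/0.8).

Threshold: power ≥ 0.80 is conventionally adequate.
Power ≈ 0.97 → the study is adequately powered (power ≥ 0.80).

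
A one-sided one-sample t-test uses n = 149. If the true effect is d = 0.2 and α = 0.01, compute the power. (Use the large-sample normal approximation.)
Power ≈ 0.55

Power calculation (one-sample t-test, normal approximation):
z_β = d · √n - z_α
z_β = 0.2 · √149 - 2.326
z_β = 0.2 · 12.207 - 2.326
z_β = 0.115

Power = Φ(z_β) = Φ(0.115) ≈ 0.546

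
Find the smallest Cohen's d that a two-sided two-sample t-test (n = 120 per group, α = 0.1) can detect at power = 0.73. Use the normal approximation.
d ≈ 0.29

Minimum detectable effect (two-sample t-test, normal approximation):
d = (z_{α/2} + z_β) / √(n/2)
d = (1.645 + 0.613) / √(120/2)
d = 2.258 / 7.746
d ≈ 0.29

By Cohen's convention (0.2 small / 0.5 medium / 0.8 large): small effect.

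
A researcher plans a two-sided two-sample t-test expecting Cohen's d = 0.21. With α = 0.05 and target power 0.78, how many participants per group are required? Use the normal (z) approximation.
n = 339 per group

Sample size formula (two-sample t-test, normal approximation):
n = 2 · ((z_{α/2} + z_β) / d)²

z_{α/2} = 1.960 (for α = 0.05, two-sided)
z_β = 0.772 (for power = 0.78)
d = 0.21

n = 2 · ((1.960 + 0.772) / 0.21)²
n = 2 · (13.010)²
n ≈ 338.52
Round up to the next whole number: n = 339 per group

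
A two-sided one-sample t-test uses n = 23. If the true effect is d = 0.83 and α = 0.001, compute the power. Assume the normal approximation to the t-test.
Power ≈ 0.75

Power calculation (one-sample t-test, normal approximation):
z_β = d · √n - z_{α/2}
z_β = 0.83 · √23 - 3.291
z_β = 0.83 · 4.796 - 3.291
z_β = 0.690

Power = Φ(z_β) = Φ(0.690) ≈ 0.755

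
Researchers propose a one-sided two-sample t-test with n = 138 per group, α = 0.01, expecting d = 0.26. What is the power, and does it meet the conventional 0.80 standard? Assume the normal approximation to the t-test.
Power ≈ 0.43; the study is underpowered (power < 0.80)

Power calculation (two-sample t-test, normal approximation):
z_β = d · √(n/2) - z_α
z_β = 0.26 · √(138/2) - 2.326
z_β = 0.26 · 8.307 - 2.326
z_β = -0.167

Power = Φ(z_β) = Φ(-0.167) ≈ 0.434

Effect size d = 0.26 is small by Cohen's convention (0.2/0.5/0.8).

Threshold: power ≥ 0.80 is conventionally adequate.
Power ≈ 0.43 → the study is underpowered (power < 0.80).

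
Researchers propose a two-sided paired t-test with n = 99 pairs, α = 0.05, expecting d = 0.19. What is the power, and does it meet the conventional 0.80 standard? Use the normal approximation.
Power ≈ 0.47; the study is underpowered (power < 0.80)

Power calculation (paired t-test, normal approximation):
z_β = d · √n - z_{α/2}
z_β = 0.19 · √99 - 1.960
z_β = 0.19 · 9.950 - 1.960
z_β = -0.069

Power = Φ(z_β) = Φ(-0.069) ≈ 0.472

Effect size d = 0.19 is very small by Cohen's convention (0.2/0.5/0.8).

Threshold: power ≥ 0.80 is conventionally adequate.
Power ≈ 0.47 → the study is underpowered (power < 0.80).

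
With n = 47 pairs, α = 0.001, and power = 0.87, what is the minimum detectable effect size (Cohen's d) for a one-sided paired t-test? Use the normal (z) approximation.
d ≈ 0.62

Minimum detectable effect (paired t-test, normal approximation):
d = (z_α + z_β) / √n
d = (3.090 + 1.126) / √47
d = 4.217 / 6.856
d ≈ 0.62

By Cohen's convention (0.2 small / 0.5 medium / 0.8 large): medium effect.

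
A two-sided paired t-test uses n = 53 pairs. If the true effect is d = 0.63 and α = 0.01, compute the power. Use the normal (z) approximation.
Power ≈ 0.98

Power calculation (paired t-test, normal approximation):
z_β = d · √n - z_{α/2}
z_β = 0.63 · √53 - 2.576
z_β = 0.63 · 7.280 - 2.576
z_β = 2.011

Power = Φ(z_β) = Φ(2.011) ≈ 0.978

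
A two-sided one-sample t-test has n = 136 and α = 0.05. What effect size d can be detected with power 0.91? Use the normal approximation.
d ≈ 0.28

Minimum detectable effect (one-sample t-test, normal approximation):
d = (z_{α/2} + z_β) / √n
d = (1.960 + 1.341) / √136
d = 3.301 / 11.662
d ≈ 0.28

By Cohen's convention (0.2 small / 0.5 medium / 0.8 large): small effect.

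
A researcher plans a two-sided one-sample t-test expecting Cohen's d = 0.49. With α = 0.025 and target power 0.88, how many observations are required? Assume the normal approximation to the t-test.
n = 49

Sample size formula (one-sample t-test, normal approximation):
n = ((z_{α/2} + z_β) / d)²

z_{α/2} = 2.241 (for α = 0.025, two-sided)
z_β = 1.175 (for power = 0.88)
d = 0.49

n = ((2.241 + 1.175) / 0.49)²
n = (6.971)²
n ≈ 48.59
Round up to the next whole number: n = 49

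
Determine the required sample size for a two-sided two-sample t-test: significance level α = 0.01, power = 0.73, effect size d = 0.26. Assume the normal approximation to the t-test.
n = 301 per group

Sample size formula (two-sample t-test, normal approximation):
n = 2 · ((z_{α/2} + z_β) / d)²

z_{α/2} = 2.576 (for α = 0.01, two-sided)
z_β = 0.613 (for power = 0.73)
d = 0.26

n = 2 · ((2.576 + 0.613) / 0.26)²
n = 2 · (12.265)²
n ≈ 300.86
Round up to the next whole number: n = 301 per group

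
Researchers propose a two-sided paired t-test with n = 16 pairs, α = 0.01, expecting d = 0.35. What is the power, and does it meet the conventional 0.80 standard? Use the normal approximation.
Power ≈ 0.12; the study is underpowered (power < 0.80)

Power calculation (paired t-test, normal approximation):
z_β = d · √n - z_{α/2}
z_β = 0.35 · √16 - 2.576
z_β = 0.35 · 4.000 - 2.576
z_β = -1.176

Power = Φ(z_β) = Φ(-1.176) ≈ 0.120

Effect size d = 0.35 is small by Cohen's convention (0.2/0.5/0.8).

Threshold: power ≥ 0.80 is conventionally adequate.
Power ≈ 0.12 → the study is underpowered (power < 0.80).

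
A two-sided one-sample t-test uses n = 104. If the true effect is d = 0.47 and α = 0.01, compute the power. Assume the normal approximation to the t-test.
Power ≈ 0.99

Power calculation (one-sample t-test, normal approximation):
z_β = d · √n - z_{α/2}
z_β = 0.47 · √104 - 2.576
z_β = 0.47 · 10.198 - 2.576
z_β = 2.217

Power = Φ(z_β) = Φ(2.217) ≈ 0.987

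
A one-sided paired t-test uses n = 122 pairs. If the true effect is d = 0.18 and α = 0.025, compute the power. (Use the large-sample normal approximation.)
Power ≈ 0.51

Power calculation (paired t-test, normal approximation):
z_β = d · √n - z_α
z_β = 0.18 · √122 - 1.960
z_β = 0.18 · 11.045 - 1.960
z_β = 0.028

Power = Φ(z_β) = Φ(0.028) ≈ 0.511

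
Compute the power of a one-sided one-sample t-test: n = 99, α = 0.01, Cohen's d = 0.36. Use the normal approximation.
Power ≈ 0.90

Power calculation (one-sample t-test, normal approximation):
z_β = d · √n - z_α
z_β = 0.36 · √99 - 2.326
z_β = 0.36 · 9.950 - 2.326
z_β = 1.256

Power = Φ(z_β) = Φ(1.256) ≈ 0.895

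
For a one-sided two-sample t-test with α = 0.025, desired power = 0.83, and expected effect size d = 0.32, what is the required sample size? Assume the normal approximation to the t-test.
n = 166 per group

Sample size formula (two-sample t-test, normal approximation):
n = 2 · ((z_α + z_β) / d)²

z_α = 1.960 (for α = 0.025, one-sided)
z_β = 0.954 (for power = 0.83)
d = 0.32

n = 2 · ((1.960 + 0.954) / 0.32)²
n = 2 · (9.106)²
n ≈ 165.84
Round up to the next whole number: n = 166 per group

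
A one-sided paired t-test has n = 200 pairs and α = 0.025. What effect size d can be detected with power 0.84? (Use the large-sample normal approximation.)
d ≈ 0.21

Minimum detectable effect (paired t-test, normal approximation):
d = (z_α + z_β) / √n
d = (1.960 + 0.994) / √200
d = 2.954 / 14.142
d ≈ 0.21

By Cohen's convention (0.2 small / 0.5 medium / 0.8 large): small effect.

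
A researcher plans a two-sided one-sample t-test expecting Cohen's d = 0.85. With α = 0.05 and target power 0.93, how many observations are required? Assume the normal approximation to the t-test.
n = 17

Sample size formula (one-sample t-test, normal approximation):
n = ((z_{α/2} + z_β) / d)²

z_{α/2} = 1.960 (for α = 0.05, two-sided)
z_β = 1.476 (for power = 0.93)
d = 0.85

n = ((1.960 + 1.476) / 0.85)²
n = (4.042)²
n ≈ 16.34
Round up to the next whole number: n = 17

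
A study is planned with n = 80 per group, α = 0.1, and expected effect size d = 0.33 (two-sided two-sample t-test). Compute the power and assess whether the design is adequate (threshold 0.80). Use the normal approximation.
Power ≈ 0.67; the study is underpowered (power < 0.80)

Power calculation (two-sample t-test, normal approximation):
z_β = d · √(n/2) - z_{α/2}
z_β = 0.33 · √(80/2) - 1.645
z_β = 0.33 · 6.325 - 1.645
z_β = 0.442

Power = Φ(z_β) = Φ(0.442) ≈ 0.671

Effect size d = 0.33 is small by Cohen's convention (0.2/0.5/0.8).

Threshold: power ≥ 0.80 is conventionally adequate.
Power ≈ 0.67 → the study is underpowered (power < 0.80).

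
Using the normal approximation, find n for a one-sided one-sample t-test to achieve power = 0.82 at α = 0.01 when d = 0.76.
n = 19

Sample size formula (one-sample t-test, normal approximation):
n = ((z_α + z_β) / d)²

z_α = 2.326 (for α = 0.01, one-sided)
z_β = 0.915 (for power = 0.82)
d = 0.76

n = ((2.326 + 0.915) / 0.76)²
n = (4.264)²
n ≈ 18.18
Round up to the next whole number: n = 19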